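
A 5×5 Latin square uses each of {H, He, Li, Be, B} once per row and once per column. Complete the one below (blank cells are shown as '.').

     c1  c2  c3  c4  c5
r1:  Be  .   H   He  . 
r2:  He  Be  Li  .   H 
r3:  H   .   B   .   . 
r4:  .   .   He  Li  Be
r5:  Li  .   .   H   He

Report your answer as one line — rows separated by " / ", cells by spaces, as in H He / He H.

Be Li H He B / He Be Li B H / H He B Be Li / B H He Li Be / Li B Be H He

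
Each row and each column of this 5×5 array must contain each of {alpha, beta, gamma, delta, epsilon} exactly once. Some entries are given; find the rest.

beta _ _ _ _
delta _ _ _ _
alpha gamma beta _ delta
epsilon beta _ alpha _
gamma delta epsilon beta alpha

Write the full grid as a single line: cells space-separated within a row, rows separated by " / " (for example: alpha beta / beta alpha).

At row 3, column 4: row 3 has {alpha,beta,gamma,delta}; column 4 has {alpha,beta}; that leaves epsilon.
At row 4, column 5: row 4 has {alpha,beta,epsilon}; column 5 has {alpha,delta}; that leaves gamma.
At row 1, column 5: row 1 has {beta}; column 5 has {alpha,gamma,delta}; that leaves epsilon.
At row 2, column 4: row 2 has {delta}; column 4 has {alpha,beta,epsilon}; that leaves gamma.
At row 2, column 5: row 2 has {gamma,delta}; column 5 has {alpha,gamma,delta,epsilon}; that leaves beta.
At row 4, column 3: row 4 has {alpha,beta,gamma,epsilon}; column 3 has {beta,epsilon}; that leaves delta.
At row 1, column 2: row 1 has {beta,epsilon}; column 2 has {beta,gamma,delta}; that leaves alpha.
At row 1, column 3: row 1 has {alpha,beta,epsilon}; column 3 has {beta,delta,epsilon}; that leaves gamma.
At row 1, column 4: row 1 has {alpha,beta,gamma,epsilon}; column 4 has {alpha,beta,gamma,epsilon}; that leaves delta.
At row 2, column 2: row 2 has {beta,gamma,delta}; column 2 has {alpha,beta,gamma,delta}; that leaves epsilon.
At row 2, column 3: row 2 has {beta,gamma,delta,epsilon}; column 3 has {beta,gamma,delta,epsilon}; that leaves alpha.

beta alpha gamma delta epsilon / delta epsilon alpha gamma beta / alpha gamma beta epsilon delta / epsilon beta delta alpha gamma / gamma delta epsilon beta alpha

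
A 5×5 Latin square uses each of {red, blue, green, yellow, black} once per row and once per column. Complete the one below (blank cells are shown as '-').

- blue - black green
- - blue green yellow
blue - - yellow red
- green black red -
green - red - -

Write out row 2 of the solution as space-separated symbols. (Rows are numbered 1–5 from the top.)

black red blue green yellow

(r1,c3) = yellow
(r3,c2) = black
(r3,c3) = green
(r4,c1) = yellow
(r4,c5) = blue
(r5,c2) = yellow
(r5,c4) = blue
(r5,c5) = black
(r1,c1) = red
(r2,c1) = black
(r2,c2) = red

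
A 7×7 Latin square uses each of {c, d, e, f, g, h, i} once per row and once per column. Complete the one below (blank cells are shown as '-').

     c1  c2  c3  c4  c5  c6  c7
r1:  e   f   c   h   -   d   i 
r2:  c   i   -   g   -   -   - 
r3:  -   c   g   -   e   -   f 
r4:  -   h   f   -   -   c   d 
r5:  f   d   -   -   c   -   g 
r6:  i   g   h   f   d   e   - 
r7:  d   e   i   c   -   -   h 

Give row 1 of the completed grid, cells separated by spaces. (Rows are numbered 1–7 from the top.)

e f c h g d i

At row 1, column 5: row 1 has {c,d,e,f,h,i}; column 5 has {c,d,e}; that leaves g.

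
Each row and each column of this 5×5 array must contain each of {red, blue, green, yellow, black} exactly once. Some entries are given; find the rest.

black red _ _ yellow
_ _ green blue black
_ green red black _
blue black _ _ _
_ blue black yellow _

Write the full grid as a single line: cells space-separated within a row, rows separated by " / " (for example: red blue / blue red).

black red blue green yellow / red yellow green blue black / yellow green red black blue / blue black yellow red green / green blue black yellow red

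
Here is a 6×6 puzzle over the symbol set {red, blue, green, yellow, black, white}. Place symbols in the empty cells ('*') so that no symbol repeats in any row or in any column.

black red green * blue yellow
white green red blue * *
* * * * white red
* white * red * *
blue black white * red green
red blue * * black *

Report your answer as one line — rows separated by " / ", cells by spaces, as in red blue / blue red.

Cell (r1,c4): row 1 has {red,blue,green,yellow,black}; column 4 has {red,blue} → white.
Cell (r2,c5): row 2 has {red,blue,green,white}; column 5 has {red,blue,black,white} → yellow.
Cell (r2,c6): row 2 has {red,blue,green,yellow,white}; column 6 has {red,green,yellow} → black.
Cell (r3,c2): row 3 has {red,white}; column 2 has {red,blue,green,black,white} → yellow.
Cell (r4,c5): row 4 has {red,white}; column 5 has {red,blue,yellow,black,white} → green.
Cell (r4,c6): row 4 has {red,green,white}; column 6 has {red,green,yellow,black} → blue.
Cell (r5,c4): row 5 has {red,blue,green,black,white}; column 4 has {red,blue,white} → yellow.
Cell (r6,c3): row 6 has {red,blue,black}; column 3 has {red,green,white} → yellow.
Cell (r6,c4): row 6 has {red,blue,yellow,black}; column 4 has {red,blue,yellow,white} → green.
Cell (r6,c6): row 6 has {red,blue,green,yellow,black}; column 6 has {red,blue,green,yellow,black} → white.
Cell (r3,c1): row 3 has {red,yellow,white}; column 1 has {red,blue,black,white} → green.
Cell (r3,c4): row 3 has {red,green,yellow,white}; column 4 has {red,blue,green,yellow,white} → black.
Cell (r4,c1): row 4 has {red,blue,green,white}; column 1 has {red,blue,green,black,white} → yellow.
Cell (r4,c3): row 4 has {red,blue,green,yellow,white}; column 3 has {red,green,yellow,white} → black.
Cell (r3,c3): row 3 has {red,green,yellow,black,white}; column 3 has {red,green,yellow,black,white} → blue.

black red green white blue yellow / white green red blue yellow black / green yellow blue black white red / yellow white black red green blue / blue black white yellow red green / red blue yellow green black white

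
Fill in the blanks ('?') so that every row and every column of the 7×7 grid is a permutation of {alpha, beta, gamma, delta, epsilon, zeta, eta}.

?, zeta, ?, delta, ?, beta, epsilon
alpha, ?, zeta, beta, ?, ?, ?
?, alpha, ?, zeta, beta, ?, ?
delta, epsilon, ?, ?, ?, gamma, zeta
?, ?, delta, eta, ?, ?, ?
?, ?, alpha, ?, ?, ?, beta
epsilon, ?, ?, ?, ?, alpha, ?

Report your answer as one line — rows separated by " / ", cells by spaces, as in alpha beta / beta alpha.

eta zeta gamma delta alpha beta epsilon / alpha eta zeta beta delta epsilon gamma / gamma alpha epsilon zeta beta delta eta / delta epsilon beta alpha eta gamma zeta / beta gamma delta eta epsilon zeta alpha / zeta delta alpha epsilon gamma eta beta / epsilon beta eta gamma zeta alpha delta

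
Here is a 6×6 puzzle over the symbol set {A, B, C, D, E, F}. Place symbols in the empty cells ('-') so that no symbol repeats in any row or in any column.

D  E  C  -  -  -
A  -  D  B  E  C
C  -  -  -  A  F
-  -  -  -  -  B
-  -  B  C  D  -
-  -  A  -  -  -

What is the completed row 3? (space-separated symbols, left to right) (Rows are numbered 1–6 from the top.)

C B E D A F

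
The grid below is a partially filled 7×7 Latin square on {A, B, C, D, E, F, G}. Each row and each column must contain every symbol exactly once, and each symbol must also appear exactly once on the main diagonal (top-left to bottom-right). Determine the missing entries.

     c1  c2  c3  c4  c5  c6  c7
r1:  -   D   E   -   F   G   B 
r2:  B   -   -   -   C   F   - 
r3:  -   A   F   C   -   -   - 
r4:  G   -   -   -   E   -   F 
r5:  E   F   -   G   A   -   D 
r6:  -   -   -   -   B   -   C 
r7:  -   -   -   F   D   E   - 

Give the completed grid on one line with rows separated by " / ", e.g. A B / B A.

C D E A F G B / B E G D C F A / D A F C G B E / G C D B E A F / E F B G A C D / F G A E B D C / A B C F D E G

(r1,c1) = C
(r1,c4) = A
(r3,c1) = D
(r3,c5) = G
(r3,c6) = B
(r3,c7) = E
(r5,c6) = C
(r6,c6) = D
(r7,c1) = A
(r7,c7) = G
(r2,c2) = E
(r2,c4) = D
(r2,c7) = A
(r4,c4) = B
(r4,c6) = A
(r5,c3) = B
(r6,c1) = F
(r6,c2) = G
(r6,c3) = A
(r6,c4) = E
(r7,c3) = C
(r2,c3) = G
(r4,c2) = C
(r4,c3) = D
(r7,c2) = B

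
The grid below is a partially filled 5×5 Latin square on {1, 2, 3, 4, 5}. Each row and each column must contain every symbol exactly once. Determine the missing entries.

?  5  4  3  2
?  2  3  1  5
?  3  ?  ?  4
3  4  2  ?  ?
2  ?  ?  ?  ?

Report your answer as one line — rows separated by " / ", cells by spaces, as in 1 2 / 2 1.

1 5 4 3 2 / 4 2 3 1 5 / 5 3 1 2 4 / 3 4 2 5 1 / 2 1 5 4 3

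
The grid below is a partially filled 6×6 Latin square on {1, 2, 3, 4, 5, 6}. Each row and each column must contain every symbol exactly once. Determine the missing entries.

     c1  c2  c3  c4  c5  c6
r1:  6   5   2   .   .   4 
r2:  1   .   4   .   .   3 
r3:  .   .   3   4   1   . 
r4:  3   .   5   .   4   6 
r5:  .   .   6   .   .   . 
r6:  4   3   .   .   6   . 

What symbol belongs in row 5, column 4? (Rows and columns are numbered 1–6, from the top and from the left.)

3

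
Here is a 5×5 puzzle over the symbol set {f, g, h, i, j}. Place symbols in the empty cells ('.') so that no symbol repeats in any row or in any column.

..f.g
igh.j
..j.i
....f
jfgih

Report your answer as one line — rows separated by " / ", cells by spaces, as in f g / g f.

At row 1, column 1: row 1 has {f,g}; column 1 has {i,j}; that leaves h.
At row 1, column 4: row 1 has {f,g,h}; column 4 has {i}; that leaves j.
At row 2, column 4: row 2 has {g,h,i,j}; column 4 has {i,j}; that leaves f.
At row 3, column 2: row 3 has {i,j}; column 2 has {f,g}; that leaves h.
At row 3, column 4: row 3 has {h,i,j}; column 4 has {f,i,j}; that leaves g.
At row 4, column 1: row 4 has {f}; column 1 has {h,i,j}; that leaves g.
At row 4, column 3: row 4 has {f,g}; column 3 has {f,g,h,j}; that leaves i.
At row 4, column 4: row 4 has {f,g,i}; column 4 has {f,g,i,j}; that leaves h.
At row 1, column 2: row 1 has {f,g,h,j}; column 2 has {f,g,h}; that leaves i.
At row 3, column 1: row 3 has {g,h,i,j}; column 1 has {g,h,i,j}; that leaves f.
At row 4, column 2: row 4 has {f,g,h,i}; column 2 has {f,g,h,i}; that leaves j.

h i f j g / i g h f j / f h j g i / g j i h f / j f g i h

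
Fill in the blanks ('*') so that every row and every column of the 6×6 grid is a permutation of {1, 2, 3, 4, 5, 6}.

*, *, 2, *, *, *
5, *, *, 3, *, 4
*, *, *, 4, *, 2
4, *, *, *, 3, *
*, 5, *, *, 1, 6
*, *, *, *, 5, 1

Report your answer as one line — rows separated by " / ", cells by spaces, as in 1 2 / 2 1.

6 1 2 5 4 3 / 5 6 1 3 2 4 / 1 3 5 4 6 2 / 4 2 6 1 3 5 / 3 5 4 2 1 6 / 2 4 3 6 5 1

Cell (r3,c5): row 3 has {2,4}; column 5 has {1,3,5} → 6.
Cell (r4,c6): row 4 has {3,4}; column 6 has {1,2,4,6} → 5.
Cell (r5,c4): row 5 has {1,5,6}; column 4 has {3,4} → 2.
Cell (r6,c4): row 6 has {1,5}; column 4 has {2,3,4} → 6.
Cell (r1,c5): row 1 has {2}; column 5 has {1,3,5,6} → 4.
Cell (r1,c6): row 1 has {2,4}; column 6 has {1,2,4,5,6} → 3.
Cell (r2,c5): row 2 has {3,4,5}; column 5 has {1,3,4,5,6} → 2.
Cell (r4,c4): row 4 has {3,4,5}; column 4 has {2,3,4,6} → 1.
Cell (r5,c1): row 5 has {1,2,5,6}; column 1 has {4,5} → 3.
Cell (r5,c3): row 5 has {1,2,3,5,6}; column 3 has {2} → 4.
Cell (r6,c1): row 6 has {1,5,6}; column 1 has {3,4,5} → 2.
Cell (r6,c3): row 6 has {1,2,5,6}; column 3 has {2,4} → 3.
Cell (r1,c4): row 1 has {2,3,4}; column 4 has {1,2,3,4,6} → 5.
Cell (r3,c1): row 3 has {2,4,6}; column 1 has {2,3,4,5} → 1.
Cell (r3,c2): row 3 has {1,2,4,6}; column 2 has {5} → 3.
Cell (r3,c3): row 3 has {1,2,3,4,6}; column 3 has {2,3,4} → 5.
Cell (r4,c3): row 4 has {1,3,4,5}; column 3 has {2,3,4,5} → 6.
Cell (r6,c2): row 6 has {1,2,3,5,6}; column 2 has {3,5} → 4.
Cell (r1,c1): row 1 has {2,3,4,5}; column 1 has {1,2,3,4,5} → 6.
Cell (r1,c2): row 1 has {2,3,4,5,6}; column 2 has {3,4,5} → 1.
Cell (r2,c2): row 2 has {2,3,4,5}; column 2 has {1,3,4,5} → 6.
Cell (r2,c3): row 2 has {2,3,4,5,6}; column 3 has {2,3,4,5,6} → 1.
Cell (r4,c2): row 4 has {1,3,4,5,6}; column 2 has {1,3,4,5,6} → 2.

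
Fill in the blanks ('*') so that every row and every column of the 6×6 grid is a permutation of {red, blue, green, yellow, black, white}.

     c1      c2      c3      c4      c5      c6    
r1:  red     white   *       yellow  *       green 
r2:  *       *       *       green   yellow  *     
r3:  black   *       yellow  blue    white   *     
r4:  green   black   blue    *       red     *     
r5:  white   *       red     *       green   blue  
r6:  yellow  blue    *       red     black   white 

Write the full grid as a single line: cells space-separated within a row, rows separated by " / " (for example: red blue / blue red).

(r1,c3) = black
(r1,c5) = blue
(r2,c1) = blue
(r2,c2) = red
(r2,c3) = white
(r2,c6) = black
(r3,c2) = green
(r3,c6) = red
(r4,c4) = white
(r4,c6) = yellow
(r5,c2) = yellow
(r5,c4) = black
(r6,c3) = green

red white black yellow blue green / blue red white green yellow black / black green yellow blue white red / green black blue white red yellow / white yellow red black green blue / yellow blue green red black white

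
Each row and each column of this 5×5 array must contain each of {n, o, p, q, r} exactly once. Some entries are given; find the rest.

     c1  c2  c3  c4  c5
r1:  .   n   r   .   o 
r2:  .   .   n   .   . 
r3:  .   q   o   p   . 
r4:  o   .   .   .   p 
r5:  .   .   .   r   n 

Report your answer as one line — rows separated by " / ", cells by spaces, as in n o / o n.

(r1,c4): row 1 has {n,o,r}; column 4 has {p,r}, so it must be q.
(r2,c4): row 2 has {n}; column 4 has {p,q,r}, so it must be o.
(r3,c5): row 3 has {o,p,q}; column 5 has {n,o,p}, so it must be r.
(r4,c2): row 4 has {o,p}; column 2 has {n,q}, so it must be r.
(r4,c3): row 4 has {o,p,r}; column 3 has {n,o,r}, so it must be q.
(r4,c4): row 4 has {o,p,q,r}; column 4 has {o,p,q,r}, so it must be n.
(r5,c3): row 5 has {n,r}; column 3 has {n,o,q,r}, so it must be p.
(r1,c1): row 1 has {n,o,q,r}; column 1 has {o}, so it must be p.
(r2,c2): row 2 has {n,o}; column 2 has {n,q,r}, so it must be p.
(r2,c5): row 2 has {n,o,p}; column 5 has {n,o,p,r}, so it must be q.
(r3,c1): row 3 has {o,p,q,r}; column 1 has {o,p}, so it must be n.
(r5,c1): row 5 has {n,p,r}; column 1 has {n,o,p}, so it must be q.
(r5,c2): row 5 has {n,p,q,r}; column 2 has {n,p,q,r}, so it must be o.
(r2,c1): row 2 has {n,o,p,q}; column 1 has {n,o,p,q}, so it must be r.

p n r q o / r p n o q / n q o p r / o r q n p / q o p r n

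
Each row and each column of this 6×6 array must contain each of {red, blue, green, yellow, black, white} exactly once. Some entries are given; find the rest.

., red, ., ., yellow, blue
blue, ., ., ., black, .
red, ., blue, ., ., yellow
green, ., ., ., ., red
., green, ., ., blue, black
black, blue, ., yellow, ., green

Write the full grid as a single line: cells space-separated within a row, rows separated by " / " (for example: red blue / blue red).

At row 1, column 1: row 1 has {red,blue,yellow}; column 1 has {red,blue,green,black}; that leaves white.
At row 2, column 6: row 2 has {blue,black}; column 6 has {red,blue,green,yellow,black}; that leaves white.
At row 4, column 5: row 4 has {red,green}; column 5 has {blue,yellow,black}; that leaves white.
At row 5, column 1: row 5 has {blue,green,black}; column 1 has {red,blue,green,black,white}; that leaves yellow.
At row 6, column 5: row 6 has {blue,green,yellow,black}; column 5 has {blue,yellow,black,white}; that leaves red.
At row 2, column 2: row 2 has {blue,black,white}; column 2 has {red,blue,green}; that leaves yellow.
At row 3, column 5: row 3 has {red,blue,yellow}; column 5 has {red,blue,yellow,black,white}; that leaves green.
At row 4, column 2: row 4 has {red,green,white}; column 2 has {red,blue,green,yellow}; that leaves black.
At row 4, column 3: row 4 has {red,green,black,white}; column 3 has {blue}; that leaves yellow.
At row 4, column 4: row 4 has {red,green,yellow,black,white}; column 4 has {yellow}; that leaves blue.
At row 6, column 3: row 6 has {red,blue,green,yellow,black}; column 3 has {blue,yellow}; that leaves white.
At row 3, column 2: row 3 has {red,blue,green,yellow}; column 2 has {red,blue,green,yellow,black}; that leaves white.
At row 3, column 4: row 3 has {red,blue,green,yellow,white}; column 4 has {blue,yellow}; that leaves black.
At row 5, column 3: row 5 has {blue,green,yellow,black}; column 3 has {blue,yellow,white}; that leaves red.
At row 5, column 4: row 5 has {red,blue,green,yellow,black}; column 4 has {blue,yellow,black}; that leaves white.
At row 1, column 4: row 1 has {red,blue,yellow,white}; column 4 has {blue,yellow,black,white}; that leaves green.
At row 2, column 3: row 2 has {blue,yellow,black,white}; column 3 has {red,blue,yellow,white}; that leaves green.
At row 2, column 4: row 2 has {blue,green,yellow,black,white}; column 4 has {blue,green,yellow,black,white}; that leaves red.
At row 1, column 3: row 1 has {red,blue,green,yellow,white}; column 3 has {red,blue,green,yellow,white}; that leaves black.

white red black green yellow blue / blue yellow green red black white / red white blue black green yellow / green black yellow blue white red / yellow green red white blue black / black blue white yellow red green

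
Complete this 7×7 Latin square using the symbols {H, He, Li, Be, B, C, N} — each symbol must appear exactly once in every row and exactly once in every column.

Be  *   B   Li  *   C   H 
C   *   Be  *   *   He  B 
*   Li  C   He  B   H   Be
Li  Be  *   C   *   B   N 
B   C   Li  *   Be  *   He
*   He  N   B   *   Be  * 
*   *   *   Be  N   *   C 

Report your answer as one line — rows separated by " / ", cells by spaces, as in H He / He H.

(r1,c2) = N
(r1,c5) = He
(r2,c2) = H
(r2,c4) = N
(r2,c5) = Li
(r3,c1) = N
(r4,c5) = H
(r5,c4) = H
(r5,c6) = N
(r6,c1) = H
(r6,c5) = C
(r6,c7) = Li
(r7,c1) = He
(r7,c2) = B
(r7,c3) = H
(r7,c6) = Li
(r4,c3) = He

Be N B Li He C H / C H Be N Li He B / N Li C He B H Be / Li Be He C H B N / B C Li H Be N He / H He N B C Be Li / He B H Be N Li C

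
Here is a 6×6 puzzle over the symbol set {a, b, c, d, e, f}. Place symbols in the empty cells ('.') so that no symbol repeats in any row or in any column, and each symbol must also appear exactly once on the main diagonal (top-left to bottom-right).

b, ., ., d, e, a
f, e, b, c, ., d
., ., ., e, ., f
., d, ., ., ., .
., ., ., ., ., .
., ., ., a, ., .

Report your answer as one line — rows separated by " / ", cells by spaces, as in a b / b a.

At row 2, column 5: row 2 has {b,c,d,e,f}; column 5 has {e}; that leaves a.
At row 4, column 4: row 4 has {d}; column 4 has {a,c,d,e}; the diagonal has {b,e}; that leaves f.
At row 5, column 4: row 5 is empty so far; column 4 has {a,c,d,e,f}; that leaves b.
At row 6, column 6: row 6 has {a}; column 6 has {a,d,f}; the diagonal has {b,e,f}; that leaves c.
At row 5, column 5: row 5 has {b}; column 5 has {a,e}; the diagonal has {b,c,e,f}; that leaves d.
At row 5, column 6: row 5 has {b,d}; column 6 has {a,c,d,f}; that leaves e.
At row 3, column 3: row 3 has {e,f}; column 3 has {b}; the diagonal has {b,c,d,e,f}; that leaves a.
At row 4, column 6: row 4 has {d,f}; column 6 has {a,c,d,e,f}; that leaves b.
At row 4, column 5: row 4 has {b,d,f}; column 5 has {a,d,e}; that leaves c.
At row 3, column 5: row 3 has {a,e,f}; column 5 has {a,c,d,e}; that leaves b.
At row 4, column 3: row 4 has {b,c,d,f}; column 3 has {a,b}; that leaves e.
At row 6, column 5: row 6 has {a,c}; column 5 has {a,b,c,d,e}; that leaves f.
At row 3, column 2: row 3 has {a,b,e,f}; column 2 has {d,e}; that leaves c.
At row 4, column 1: row 4 has {b,c,d,e,f}; column 1 has {b,f}; that leaves a.
At row 5, column 1: row 5 has {b,d,e}; column 1 has {a,b,f}; that leaves c.
At row 5, column 3: row 5 has {b,c,d,e}; column 3 has {a,b,e}; that leaves f.
At row 6, column 2: row 6 has {a,c,f}; column 2 has {c,d,e}; that leaves b.
At row 6, column 3: row 6 has {a,b,c,f}; column 3 has {a,b,e,f}; that leaves d.
At row 1, column 2: row 1 has {a,b,d,e}; column 2 has {b,c,d,e}; that leaves f.
At row 1, column 3: row 1 has {a,b,d,e,f}; column 3 has {a,b,d,e,f}; that leaves c.
At row 3, column 1: row 3 has {a,b,c,e,f}; column 1 has {a,b,c,f}; that leaves d.
At row 5, column 2: row 5 has {b,c,d,e,f}; column 2 has {b,c,d,e,f}; that leaves a.
At row 6, column 1: row 6 has {a,b,c,d,f}; column 1 has {a,b,c,d,f}; that leaves e.

b f c d e a / f e b c a d / d c a e b f / a d e f c b / c a f b d e / e b d a f c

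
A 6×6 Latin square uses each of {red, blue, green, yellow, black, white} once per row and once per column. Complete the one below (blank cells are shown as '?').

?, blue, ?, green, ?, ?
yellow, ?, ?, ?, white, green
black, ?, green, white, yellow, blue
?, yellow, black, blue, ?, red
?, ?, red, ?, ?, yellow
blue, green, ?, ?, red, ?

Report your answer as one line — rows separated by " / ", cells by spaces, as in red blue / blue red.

red blue yellow green black white / yellow black blue red white green / black red green white yellow blue / white yellow black blue green red / green white red black blue yellow / blue green white yellow red black

At row 1, column 5: row 1 has {blue,green}; column 5 has {red,yellow,white}; that leaves black.
At row 1, column 6: row 1 has {blue,green,black}; column 6 has {red,blue,green,yellow}; that leaves white.
At row 2, column 3: row 2 has {green,yellow,white}; column 3 has {red,green,black}; that leaves blue.
At row 3, column 2: row 3 has {blue,green,yellow,black,white}; column 2 has {blue,green,yellow}; that leaves red.
At row 4, column 5: row 4 has {red,blue,yellow,black}; column 5 has {red,yellow,black,white}; that leaves green.
At row 5, column 4: row 5 has {red,yellow}; column 4 has {blue,green,white}; that leaves black.
At row 5, column 5: row 5 has {red,yellow,black}; column 5 has {red,green,yellow,black,white}; that leaves blue.
At row 6, column 4: row 6 has {red,blue,green}; column 4 has {blue,green,black,white}; that leaves yellow.
At row 6, column 6: row 6 has {red,blue,green,yellow}; column 6 has {red,blue,green,yellow,white}; that leaves black.
At row 1, column 1: row 1 has {blue,green,black,white}; column 1 has {blue,yellow,black}; that leaves red.
At row 1, column 3: row 1 has {red,blue,green,black,white}; column 3 has {red,blue,green,black}; that leaves yellow.
At row 2, column 2: row 2 has {blue,green,yellow,white}; column 2 has {red,blue,green,yellow}; that leaves black.
At row 2, column 4: row 2 has {blue,green,yellow,black,white}; column 4 has {blue,green,yellow,black,white}; that leaves red.
At row 4, column 1: row 4 has {red,blue,green,yellow,black}; column 1 has {red,blue,yellow,black}; that leaves white.
At row 5, column 1: row 5 has {red,blue,yellow,black}; column 1 has {red,blue,yellow,black,white}; that leaves green.
At row 5, column 2: row 5 has {red,blue,green,yellow,black}; column 2 has {red,blue,green,yellow,black}; that leaves white.
At row 6, column 3: row 6 has {red,blue,green,yellow,black}; column 3 has {red,blue,green,yellow,black}; that leaves white.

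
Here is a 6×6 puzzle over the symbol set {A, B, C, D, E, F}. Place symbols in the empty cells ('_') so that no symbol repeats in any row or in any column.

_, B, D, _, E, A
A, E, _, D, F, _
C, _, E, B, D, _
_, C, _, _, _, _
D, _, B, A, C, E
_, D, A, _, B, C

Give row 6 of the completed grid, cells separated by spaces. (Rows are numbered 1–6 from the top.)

E D A F B C

At row 1, column 1: row 1 has {A,B,D,E}; column 1 has {A,C,D}; that leaves F.
At row 1, column 4: row 1 has {A,B,D,E,F}; column 4 has {A,B,D}; that leaves C.
At row 2, column 3: row 2 has {A,D,E,F}; column 3 has {A,B,D,E}; that leaves C.
At row 2, column 6: row 2 has {A,C,D,E,F}; column 6 has {A,C,E}; that leaves B.
At row 3, column 6: row 3 has {B,C,D,E}; column 6 has {A,B,C,E}; that leaves F.
At row 4, column 3: row 4 has {C}; column 3 has {A,B,C,D,E}; that leaves F.
At row 4, column 4: row 4 has {C,F}; column 4 has {A,B,C,D}; that leaves E.
At row 4, column 5: row 4 has {C,E,F}; column 5 has {B,C,D,E,F}; that leaves A.
At row 4, column 6: row 4 has {A,C,E,F}; column 6 has {A,B,C,E,F}; that leaves D.
At row 5, column 2: row 5 has {A,B,C,D,E}; column 2 has {B,C,D,E}; that leaves F.
At row 6, column 1: row 6 has {A,B,C,D}; column 1 has {A,C,D,F}; that leaves E.
At row 6, column 4: row 6 has {A,B,C,D,E}; column 4 has {A,B,C,D,E}; that leaves F.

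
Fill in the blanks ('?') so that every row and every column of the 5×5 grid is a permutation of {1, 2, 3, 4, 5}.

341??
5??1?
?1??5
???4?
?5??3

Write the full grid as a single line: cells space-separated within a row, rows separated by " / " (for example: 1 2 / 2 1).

(r1,c5): row 1 has {1,3,4}; column 5 has {3,5}, so it must be 2.
(r2,c5): row 2 has {1,5}; column 5 has {2,3,5}, so it must be 4.
(r4,c5): row 4 has {4}; column 5 has {2,3,4,5}, so it must be 1.
(r5,c4): row 5 has {3,5}; column 4 has {1,4}, so it must be 2.
(r1,c4): row 1 has {1,2,3,4}; column 4 has {1,2,4}, so it must be 5.
(r3,c4): row 3 has {1,5}; column 4 has {1,2,4,5}, so it must be 3.
(r4,c1): row 4 has {1,4}; column 1 has {3,5}, so it must be 2.
(r4,c2): row 4 has {1,2,4}; column 2 has {1,4,5}, so it must be 3.
(r4,c3): row 4 has {1,2,3,4}; column 3 has {1}, so it must be 5.
(r5,c3): row 5 has {2,3,5}; column 3 has {1,5}, so it must be 4.
(r2,c2): row 2 has {1,4,5}; column 2 has {1,3,4,5}, so it must be 2.
(r2,c3): row 2 has {1,2,4,5}; column 3 has {1,4,5}, so it must be 3.
(r3,c1): row 3 has {1,3,5}; column 1 has {2,3,5}, so it must be 4.
(r3,c3): row 3 has {1,3,4,5}; column 3 has {1,3,4,5}, so it must be 2.
(r5,c1): row 5 has {2,3,4,5}; column 1 has {2,3,4,5}, so it must be 1.

3 4 1 5 2 / 5 2 3 1 4 / 4 1 2 3 5 / 2 3 5 4 1 / 1 5 4 2 3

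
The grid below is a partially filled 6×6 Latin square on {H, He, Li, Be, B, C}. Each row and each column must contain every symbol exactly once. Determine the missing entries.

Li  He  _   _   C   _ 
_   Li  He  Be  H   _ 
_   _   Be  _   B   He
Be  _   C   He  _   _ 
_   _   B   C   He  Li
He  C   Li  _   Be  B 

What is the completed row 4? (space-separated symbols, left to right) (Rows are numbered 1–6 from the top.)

(r1,c3) = H
(r1,c4) = B
(r1,c6) = Be
(r2,c6) = C
(r3,c2) = H
(r3,c4) = Li
(r4,c2) = B
(r4,c5) = Li
(r4,c6) = H

Be B C He Li H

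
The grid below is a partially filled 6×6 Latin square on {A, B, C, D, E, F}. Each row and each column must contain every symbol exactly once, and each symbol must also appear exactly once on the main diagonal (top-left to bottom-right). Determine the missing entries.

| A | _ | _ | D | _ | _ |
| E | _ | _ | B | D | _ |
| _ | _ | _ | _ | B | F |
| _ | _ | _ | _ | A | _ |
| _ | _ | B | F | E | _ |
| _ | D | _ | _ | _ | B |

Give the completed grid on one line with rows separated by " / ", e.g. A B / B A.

row 4 has {A}; column 4 has {B,D,F}; the diagonal has {A,B,E} — only C is left for (r4,c4).
row 2 has {B,D,E}; column 2 has {D}; the diagonal has {A,B,C,E} — only F is left for (r2,c2).
row 3 has {B,F}; column 3 has {B}; the diagonal has {A,B,C,E,F} — only D is left for (r3,c3).
row 3 has {B,D,F}; column 1 has {A,E} — only C is left for (r3,c1).
row 5 has {B,E,F}; column 1 has {A,C,E} — only D is left for (r5,c1).
row 6 has {B,D}; column 1 has {A,C,D,E} — only F is left for (r6,c1).
row 6 has {B,D,F}; column 5 has {A,B,D,E} — only C is left for (r6,c5).
row 1 has {A,D}; column 5 has {A,B,C,D,E} — only F is left for (r1,c5).
row 4 has {A,C}; column 1 has {A,C,D,E,F} — only B is left for (r4,c1).
row 4 has {A,B,C}; column 2 has {D,F} — only E is left for (r4,c2).
row 4 has {A,B,C,E}; column 3 has {B,D} — only F is left for (r4,c3).
row 4 has {A,B,C,E,F}; column 6 has {B,F} — only D is left for (r4,c6).
row 3 has {B,C,D,F}; column 2 has {D,E,F} — only A is left for (r3,c2).
row 3 has {A,B,C,D,F}; column 4 has {B,C,D,F} — only E is left for (r3,c4).
row 5 has {B,D,E,F}; column 2 has {A,D,E,F} — only C is left for (r5,c2).
row 5 has {B,C,D,E,F}; column 6 has {B,D,F} — only A is left for (r5,c6).
row 6 has {B,C,D,F}; column 4 has {B,C,D,E,F} — only A is left for (r6,c4).
row 1 has {A,D,F}; column 2 has {A,C,D,E,F} — only B is left for (r1,c2).
row 2 has {B,D,E,F}; column 6 has {A,B,D,F} — only C is left for (r2,c6).
row 6 has {A,B,C,D,F}; column 3 has {B,D,F} — only E is left for (r6,c3).
row 1 has {A,B,D,F}; column 3 has {B,D,E,F} — only C is left for (r1,c3).
row 1 has {A,B,C,D,F}; column 6 has {A,B,C,D,F} — only E is left for (r1,c6).
row 2 has {B,C,D,E,F}; column 3 has {B,C,D,E,F} — only A is left for (r2,c3).

A B C D F E / E F A B D C / C A D E B F / B E F C A D / D C B F E A / F D E A C B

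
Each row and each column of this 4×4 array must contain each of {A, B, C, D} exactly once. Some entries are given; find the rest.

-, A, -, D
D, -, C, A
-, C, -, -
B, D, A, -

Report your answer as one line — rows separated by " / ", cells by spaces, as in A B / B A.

C A B D / D B C A / A C D B / B D A C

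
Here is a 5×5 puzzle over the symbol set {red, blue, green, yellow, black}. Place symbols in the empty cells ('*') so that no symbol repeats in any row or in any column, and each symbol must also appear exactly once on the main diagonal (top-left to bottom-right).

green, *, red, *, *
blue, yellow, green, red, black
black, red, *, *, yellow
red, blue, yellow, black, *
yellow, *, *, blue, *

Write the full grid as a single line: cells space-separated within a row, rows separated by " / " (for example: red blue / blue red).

Cell (r1,c2): row 1 has {red,green}; column 2 has {red,blue,yellow} → black.
Cell (r1,c4): row 1 has {red,green,black}; column 4 has {red,blue,black} → yellow.
Cell (r1,c5): row 1 has {red,green,yellow,black}; column 5 has {yellow,black} → blue.
Cell (r3,c3): row 3 has {red,yellow,black}; column 3 has {red,green,yellow}; the diagonal has {green,yellow,black} → blue.
Cell (r3,c4): row 3 has {red,blue,yellow,black}; column 4 has {red,blue,yellow,black} → green.
Cell (r4,c5): row 4 has {red,blue,yellow,black}; column 5 has {blue,yellow,black} → green.
Cell (r5,c2): row 5 has {blue,yellow}; column 2 has {red,blue,yellow,black} → green.
Cell (r5,c3): row 5 has {blue,green,yellow}; column 3 has {red,blue,green,yellow} → black.
Cell (r5,c5): row 5 has {blue,green,yellow,black}; column 5 has {blue,green,yellow,black}; the diagonal has {blue,green,yellow,black} → red.

green black red yellow blue / blue yellow green red black / black red blue green yellow / red blue yellow black green / yellow green black blue red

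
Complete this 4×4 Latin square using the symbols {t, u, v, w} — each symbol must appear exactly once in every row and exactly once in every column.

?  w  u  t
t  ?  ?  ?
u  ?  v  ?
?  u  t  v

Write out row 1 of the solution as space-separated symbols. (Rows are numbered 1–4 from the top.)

v w u t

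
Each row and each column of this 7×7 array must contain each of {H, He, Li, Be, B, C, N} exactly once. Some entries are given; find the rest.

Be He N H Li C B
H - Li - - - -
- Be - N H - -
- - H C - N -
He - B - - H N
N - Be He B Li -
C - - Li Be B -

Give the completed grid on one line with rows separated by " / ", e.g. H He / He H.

(r3,c6) = He
(r4,c5) = He
(r5,c4) = Be
(r5,c5) = C
(r7,c3) = He
(r7,c7) = H
(r2,c4) = B
(r2,c5) = N
(r2,c6) = Be
(r3,c3) = C
(r3,c7) = Li
(r4,c7) = Be
(r5,c2) = Li
(r6,c7) = C
(r7,c2) = N
(r2,c2) = C
(r2,c7) = He
(r3,c1) = B
(r4,c1) = Li
(r4,c2) = B
(r6,c2) = H

Be He N H Li C B / H C Li B N Be He / B Be C N H He Li / Li B H C He N Be / He Li B Be C H N / N H Be He B Li C / C N He Li Be B H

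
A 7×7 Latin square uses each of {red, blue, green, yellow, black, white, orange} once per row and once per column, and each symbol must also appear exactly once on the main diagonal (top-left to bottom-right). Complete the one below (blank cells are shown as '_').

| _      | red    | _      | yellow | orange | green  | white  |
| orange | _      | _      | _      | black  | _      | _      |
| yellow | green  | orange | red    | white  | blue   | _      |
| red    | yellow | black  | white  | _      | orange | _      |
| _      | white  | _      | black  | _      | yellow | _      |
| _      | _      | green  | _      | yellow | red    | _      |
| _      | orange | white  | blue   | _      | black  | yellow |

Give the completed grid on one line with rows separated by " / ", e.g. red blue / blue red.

black red blue yellow orange green white / orange blue yellow green black white red / yellow green orange red white blue black / red yellow black white blue orange green / blue white red black green yellow orange / white black green orange yellow red blue / green orange white blue red black yellow

(r1,c3) = blue
(r2,c2) = blue
(r2,c4) = green
(r2,c6) = white
(r2,c7) = red
(r3,c7) = black
(r5,c3) = red
(r5,c5) = green
(r6,c2) = black
(r6,c4) = orange
(r6,c7) = blue
(r7,c1) = green
(r7,c5) = red
(r1,c1) = black
(r2,c3) = yellow
(r4,c5) = blue
(r4,c7) = green
(r5,c1) = blue
(r5,c7) = orange
(r6,c1) = white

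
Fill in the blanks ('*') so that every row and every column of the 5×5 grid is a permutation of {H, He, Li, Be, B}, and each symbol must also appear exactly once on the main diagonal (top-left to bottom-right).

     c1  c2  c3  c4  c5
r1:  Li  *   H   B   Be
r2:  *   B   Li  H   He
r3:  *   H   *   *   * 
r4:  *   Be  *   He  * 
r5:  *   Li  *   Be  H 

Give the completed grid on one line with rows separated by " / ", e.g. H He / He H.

Li He H B Be / Be B Li H He / He H Be Li B / H Be B He Li / B Li He Be H

(r1,c2) = He
(r2,c1) = Be
(r3,c3) = Be
(r3,c4) = Li
(r3,c5) = B
(r4,c3) = B
(r4,c5) = Li
(r5,c3) = He
(r3,c1) = He
(r4,c1) = H
(r5,c1) = B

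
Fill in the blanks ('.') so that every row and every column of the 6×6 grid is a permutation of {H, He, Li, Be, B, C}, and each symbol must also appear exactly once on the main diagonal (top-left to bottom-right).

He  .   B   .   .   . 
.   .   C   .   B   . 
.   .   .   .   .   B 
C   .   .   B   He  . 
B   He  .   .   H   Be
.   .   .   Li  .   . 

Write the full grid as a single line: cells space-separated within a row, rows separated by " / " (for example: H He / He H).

row 5 has {H,He,Be,B}; column 3 has {B,C} — only Li is left for (r5,c3).
row 5 has {H,He,Li,Be,B}; column 4 has {Li,B} — only C is left for (r5,c4).
row 6 has {Li}; column 6 has {Be,B}; the diagonal has {H,He,B} — only C is left for (r6,c6).
row 3 has {B}; column 3 has {Li,B,C}; the diagonal has {H,He,B,C} — only Be is left for (r3,c3).
row 4 has {He,B,C}; column 3 has {Li,Be,B,C} — only H is left for (r4,c3).
row 4 has {H,He,B,C}; column 6 has {Be,B,C} — only Li is left for (r4,c6).
row 6 has {Li,C}; column 3 has {H,Li,Be,B,C} — only He is left for (r6,c3).
row 6 has {He,Li,C}; column 5 has {H,He,B} — only Be is left for (r6,c5).
row 1 has {He,B}; column 6 has {Li,Be,B,C} — only H is left for (r1,c6).
row 2 has {B,C}; column 2 has {He}; the diagonal has {H,He,Be,B,C} — only Li is left for (r2,c2).
row 2 has {Li,B,C}; column 6 has {H,Li,Be,B,C} — only He is left for (r2,c6).
row 4 has {H,He,Li,B,C}; column 2 has {He,Li} — only Be is left for (r4,c2).
row 6 has {He,Li,Be,C}; column 1 has {He,B,C} — only H is left for (r6,c1).
row 6 has {H,He,Li,Be,C}; column 2 has {He,Li,Be} — only B is left for (r6,c2).
row 1 has {H,He,B}; column 2 has {He,Li,Be,B} — only C is left for (r1,c2).
row 1 has {H,He,B,C}; column 4 has {Li,B,C} — only Be is left for (r1,c4).
row 1 has {H,He,Be,B,C}; column 5 has {H,He,Be,B} — only Li is left for (r1,c5).
row 2 has {He,Li,B,C}; column 1 has {H,He,B,C} — only Be is left for (r2,c1).
row 2 has {He,Li,Be,B,C}; column 4 has {Li,Be,B,C} — only H is left for (r2,c4).
row 3 has {Be,B}; column 1 has {H,He,Be,B,C} — only Li is left for (r3,c1).
row 3 has {Li,Be,B}; column 2 has {He,Li,Be,B,C} — only H is left for (r3,c2).
row 3 has {H,Li,Be,B}; column 4 has {H,Li,Be,B,C} — only He is left for (r3,c4).
row 3 has {H,He,Li,Be,B}; column 5 has {H,He,Li,Be,B} — only C is left for (r3,c5).

He C B Be Li H / Be Li C H B He / Li H Be He C B / C Be H B He Li / B He Li C H Be / H B He Li Be C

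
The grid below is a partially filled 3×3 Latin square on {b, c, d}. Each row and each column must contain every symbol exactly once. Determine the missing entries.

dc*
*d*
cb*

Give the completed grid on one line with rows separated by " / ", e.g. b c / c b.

row 1 has {c,d}; column 3 is empty so far — only b is left for (r1,c3).
row 2 has {d}; column 1 has {c,d} — only b is left for (r2,c1).
row 2 has {b,d}; column 3 has {b} — only c is left for (r2,c3).
row 3 has {b,c}; column 3 has {b,c} — only d is left for (r3,c3).

d c b / b d c / c b d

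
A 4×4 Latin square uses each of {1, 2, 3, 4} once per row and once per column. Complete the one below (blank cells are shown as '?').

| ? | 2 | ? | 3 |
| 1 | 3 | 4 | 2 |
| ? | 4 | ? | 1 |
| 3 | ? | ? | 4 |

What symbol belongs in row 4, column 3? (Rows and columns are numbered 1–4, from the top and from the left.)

2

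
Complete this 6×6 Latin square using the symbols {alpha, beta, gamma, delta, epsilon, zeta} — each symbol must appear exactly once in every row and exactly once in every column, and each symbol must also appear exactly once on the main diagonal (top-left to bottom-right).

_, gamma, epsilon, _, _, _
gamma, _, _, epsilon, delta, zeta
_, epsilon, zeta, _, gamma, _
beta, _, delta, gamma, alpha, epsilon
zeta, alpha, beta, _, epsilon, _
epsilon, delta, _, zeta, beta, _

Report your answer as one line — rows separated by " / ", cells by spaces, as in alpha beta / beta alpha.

delta gamma epsilon alpha zeta beta / gamma beta alpha epsilon delta zeta / alpha epsilon zeta beta gamma delta / beta zeta delta gamma alpha epsilon / zeta alpha beta delta epsilon gamma / epsilon delta gamma zeta beta alpha

row 1 has {gamma,epsilon}; column 5 has {alpha,beta,gamma,delta,epsilon} — only zeta is left for (r1,c5).
row 2 has {gamma,delta,epsilon,zeta}; column 2 has {alpha,gamma,delta,epsilon}; the diagonal has {gamma,epsilon,zeta} — only beta is left for (r2,c2).
row 2 has {beta,gamma,delta,epsilon,zeta}; column 3 has {beta,delta,epsilon,zeta} — only alpha is left for (r2,c3).
row 4 has {alpha,beta,gamma,delta,epsilon}; column 2 has {alpha,beta,gamma,delta,epsilon} — only zeta is left for (r4,c2).
row 5 has {alpha,beta,epsilon,zeta}; column 4 has {gamma,epsilon,zeta} — only delta is left for (r5,c4).
row 5 has {alpha,beta,delta,epsilon,zeta}; column 6 has {epsilon,zeta} — only gamma is left for (r5,c6).
row 6 has {beta,delta,epsilon,zeta}; column 3 has {alpha,beta,delta,epsilon,zeta} — only gamma is left for (r6,c3).
row 6 has {beta,gamma,delta,epsilon,zeta}; column 6 has {gamma,epsilon,zeta}; the diagonal has {beta,gamma,epsilon,zeta} — only alpha is left for (r6,c6).
row 1 has {gamma,epsilon,zeta}; column 1 has {beta,gamma,epsilon,zeta}; the diagonal has {alpha,beta,gamma,epsilon,zeta} — only delta is left for (r1,c1).
row 1 has {gamma,delta,epsilon,zeta}; column 6 has {alpha,gamma,epsilon,zeta} — only beta is left for (r1,c6).
row 3 has {gamma,epsilon,zeta}; column 1 has {beta,gamma,delta,epsilon,zeta} — only alpha is left for (r3,c1).
row 3 has {alpha,gamma,epsilon,zeta}; column 4 has {gamma,delta,epsilon,zeta} — only beta is left for (r3,c4).
row 3 has {alpha,beta,gamma,epsilon,zeta}; column 6 has {alpha,beta,gamma,epsilon,zeta} — only delta is left for (r3,c6).
row 1 has {beta,gamma,delta,epsilon,zeta}; column 4 has {beta,gamma,delta,epsilon,zeta} — only alpha is left for (r1,c4).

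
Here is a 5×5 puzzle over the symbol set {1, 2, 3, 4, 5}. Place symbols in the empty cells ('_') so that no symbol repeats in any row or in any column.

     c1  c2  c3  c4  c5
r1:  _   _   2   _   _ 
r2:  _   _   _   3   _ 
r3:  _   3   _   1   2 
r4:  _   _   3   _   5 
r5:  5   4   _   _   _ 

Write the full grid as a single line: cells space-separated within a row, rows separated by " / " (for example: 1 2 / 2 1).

3 1 2 5 4 / 2 5 4 3 1 / 4 3 5 1 2 / 1 2 3 4 5 / 5 4 1 2 3

Cell (r3,c1): row 3 has {1,2,3}; column 1 has {5} → 4.
Cell (r3,c3): row 3 has {1,2,3,4}; column 3 has {2,3} → 5.
Cell (r5,c3): row 5 has {4,5}; column 3 has {2,3,5} → 1.
Cell (r5,c4): row 5 has {1,4,5}; column 4 has {1,3} → 2.
Cell (r5,c5): row 5 has {1,2,4,5}; column 5 has {2,5} → 3.
Cell (r2,c3): row 2 has {3}; column 3 has {1,2,3,5} → 4.
Cell (r2,c5): row 2 has {3,4}; column 5 has {2,3,5} → 1.
Cell (r4,c4): row 4 has {3,5}; column 4 has {1,2,3} → 4.
Cell (r1,c4): row 1 has {2}; column 4 has {1,2,3,4} → 5.
Cell (r1,c5): row 1 has {2,5}; column 5 has {1,2,3,5} → 4.
Cell (r2,c1): row 2 has {1,3,4}; column 1 has {4,5} → 2.
Cell (r2,c2): row 2 has {1,2,3,4}; column 2 has {3,4} → 5.
Cell (r4,c1): row 4 has {3,4,5}; column 1 has {2,4,5} → 1.
Cell (r4,c2): row 4 has {1,3,4,5}; column 2 has {3,4,5} → 2.
Cell (r1,c1): row 1 has {2,4,5}; column 1 has {1,2,4,5} → 3.
Cell (r1,c2): row 1 has {2,3,4,5}; column 2 has {2,3,4,5} → 1.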